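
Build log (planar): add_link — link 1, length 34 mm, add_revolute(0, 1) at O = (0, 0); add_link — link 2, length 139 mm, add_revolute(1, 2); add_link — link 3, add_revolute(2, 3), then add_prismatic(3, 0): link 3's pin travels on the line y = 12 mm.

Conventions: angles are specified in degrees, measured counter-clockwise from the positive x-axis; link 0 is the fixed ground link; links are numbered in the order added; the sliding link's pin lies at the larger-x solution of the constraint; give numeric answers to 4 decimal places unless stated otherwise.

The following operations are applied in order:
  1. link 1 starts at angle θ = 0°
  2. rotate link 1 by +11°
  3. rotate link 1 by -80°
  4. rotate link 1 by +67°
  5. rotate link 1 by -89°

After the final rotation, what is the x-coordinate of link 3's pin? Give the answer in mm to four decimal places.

geometry: r = 34 mm, L = 139 mm, e = 12 mm; θ starts at 0°
rotate link 1 by +11°: θ ← 0° +11° = 11°
rotate link 1 by -80°: θ ← 11° -80° = -69°
rotate link 1 by +67°: θ ← -69° +67° = -2°
rotate link 1 by -89°: θ ← -2° -89° = -91°
crank pin P = (r cos θ, r sin θ) = (-0.593382, -33.994822)
h = r sin θ − e = -33.994822 − 12 = -45.994822
x = r cos θ + √(L² − h²) = -0.593382 + 131.169647 = 130.576266

130.5763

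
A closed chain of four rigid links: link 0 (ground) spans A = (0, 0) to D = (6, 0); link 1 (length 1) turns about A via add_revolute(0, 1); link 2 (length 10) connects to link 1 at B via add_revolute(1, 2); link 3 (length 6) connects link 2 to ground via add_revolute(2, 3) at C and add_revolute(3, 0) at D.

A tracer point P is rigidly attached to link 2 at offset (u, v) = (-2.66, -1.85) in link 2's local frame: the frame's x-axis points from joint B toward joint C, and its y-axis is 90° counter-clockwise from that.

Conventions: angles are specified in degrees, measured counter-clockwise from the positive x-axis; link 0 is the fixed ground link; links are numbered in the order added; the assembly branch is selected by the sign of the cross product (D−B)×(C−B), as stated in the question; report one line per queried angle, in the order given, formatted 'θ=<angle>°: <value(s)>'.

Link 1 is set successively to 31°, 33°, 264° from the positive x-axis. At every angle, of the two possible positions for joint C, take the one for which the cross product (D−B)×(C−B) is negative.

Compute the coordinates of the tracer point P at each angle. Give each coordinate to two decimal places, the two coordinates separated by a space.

A=(0,0), D=(6.00,0)
θ=31°: B = A + 1.00·(cos31°, sin31°) = (0.8572, 0.5150)
θ=31°: |BD| = 5.1686
θ=31°: circle(B,10.00) ∩ circle(D,6.00): a=8.7756, h=4.7947
θ=31°:   candidates: C₊=(10.0668,4.4114) cross=24.782; C₋=(9.1113,-5.1303) cross=-24.782
θ=31°:   branch - wants cross < 0 → take C=(9.1113,-5.1303) (cross=-24.782)
θ=31°: ex = (C−B)/|BC| = (0.8254,-0.5645); ey = (0.5645,0.8254)
θ=31°: P = B + -2.66·ex + -1.85·ey = (-2.3828,0.4897)
θ=33°: B = A + 1.00·(cos33°, sin33°) = (0.8387, 0.5446)
θ=33°: |BD| = 5.1900
θ=33°: circle(B,10.00) ∩ circle(D,6.00): a=8.7607, h=4.8218
θ=33°:   candidates: C₊=(10.0570,4.4205) cross=25.025; C₋=(9.0450,-5.1699) cross=-25.025
θ=33°:   branch - wants cross < 0 → take C=(9.0450,-5.1699) (cross=-25.025)
θ=33°: ex = (C−B)/|BC| = (0.8206,-0.5715); ey = (0.5715,0.8206)
θ=33°: P = B + -2.66·ex + -1.85·ey = (-2.4014,0.5465)
θ=264°: B = A + 1.00·(cos264°, sin264°) = (-0.1045, -0.9945)
θ=264°: |BD| = 6.1850
θ=264°: circle(B,10.00) ∩ circle(D,6.00): a=8.2663, h=5.6275
θ=264°:   candidates: C₊=(7.1493,5.8889) cross=34.806; C₋=(8.9591,-5.2196) cross=-34.806
θ=264°:   branch - wants cross < 0 → take C=(8.9591,-5.2196) (cross=-34.806)
θ=264°: ex = (C−B)/|BC| = (0.9064,-0.4225); ey = (0.4225,0.9064)
θ=264°: P = B + -2.66·ex + -1.85·ey = (-3.2971,-1.5474)

θ=31°: -2.38 0.49
θ=33°: -2.40 0.55
θ=264°: -3.30 -1.55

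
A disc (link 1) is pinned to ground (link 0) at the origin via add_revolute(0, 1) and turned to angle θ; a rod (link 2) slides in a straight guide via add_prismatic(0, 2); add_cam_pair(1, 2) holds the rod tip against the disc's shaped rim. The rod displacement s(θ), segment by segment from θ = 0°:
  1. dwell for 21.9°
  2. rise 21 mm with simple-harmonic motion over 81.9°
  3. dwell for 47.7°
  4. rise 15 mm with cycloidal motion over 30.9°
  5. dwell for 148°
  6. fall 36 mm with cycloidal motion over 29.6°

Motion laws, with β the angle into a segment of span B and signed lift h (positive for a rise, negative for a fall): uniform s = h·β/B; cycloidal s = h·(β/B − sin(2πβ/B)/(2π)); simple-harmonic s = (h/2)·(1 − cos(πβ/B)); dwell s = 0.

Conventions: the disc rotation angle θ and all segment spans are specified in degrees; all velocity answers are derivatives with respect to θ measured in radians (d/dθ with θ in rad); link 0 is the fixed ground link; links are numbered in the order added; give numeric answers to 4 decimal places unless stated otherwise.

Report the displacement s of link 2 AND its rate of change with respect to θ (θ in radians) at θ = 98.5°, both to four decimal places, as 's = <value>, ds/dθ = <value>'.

segment 1 (0° to 21.9°, dwell): s unchanged at 0.0000
θ = 98.5° falls in segment 2 (21.9° to 103.8°, simple-harmonic, h = 21): β = 98.5 − 21.9 = 76.6°, B = 81.9°; Δs = 21/2·(1 − cos(π·0.9353)) = 20.7838; s = 0.0000 + 20.7838 = 20.7838
velocity in seg [21.9°–103.8°] (simple-harmonic), θ in radians: β = 76.6° = 1.3369 rad, B = 81.9° = 1.4294 rad; ds/dθ = (πh/(2B)) sin(πβ/B) = (π·21/(2·1.4294)) sin(π·0.9353) = 4.659335 mm/rad

s = 20.7838, ds/dθ = 4.6593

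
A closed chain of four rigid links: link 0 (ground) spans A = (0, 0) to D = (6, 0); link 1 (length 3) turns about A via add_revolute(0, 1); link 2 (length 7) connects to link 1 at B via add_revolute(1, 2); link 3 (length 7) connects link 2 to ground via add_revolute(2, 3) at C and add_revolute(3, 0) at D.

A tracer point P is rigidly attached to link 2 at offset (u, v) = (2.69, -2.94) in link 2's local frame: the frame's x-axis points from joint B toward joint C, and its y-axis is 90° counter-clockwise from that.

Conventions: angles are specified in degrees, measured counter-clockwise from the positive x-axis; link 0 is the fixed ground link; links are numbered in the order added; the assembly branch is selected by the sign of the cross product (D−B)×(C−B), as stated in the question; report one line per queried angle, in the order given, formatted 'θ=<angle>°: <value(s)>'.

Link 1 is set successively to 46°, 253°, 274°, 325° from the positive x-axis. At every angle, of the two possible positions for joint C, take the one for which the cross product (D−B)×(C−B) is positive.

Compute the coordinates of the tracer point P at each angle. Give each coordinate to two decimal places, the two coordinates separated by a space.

A=(0,0), D=(6.00,0)
θ=46°: B = A + 3.00·(cos46°, sin46°) = (2.0840, 2.1580)
θ=46°: |BD| = 4.4713
θ=46°: circle(B,7.00) ∩ circle(D,7.00): a=2.2356, h=6.6334
θ=46°:   candidates: C₊=(7.2435,6.8887) cross=29.660; C₋=(0.8404,-4.7306) cross=-29.660
θ=46°:   branch + wants cross > 0 → take C=(7.2435,6.8887) (cross=29.660)
θ=46°: ex = (C−B)/|BC| = (0.7371,0.6758); ey = (-0.6758,0.7371)
θ=46°: P = B + 2.69·ex + -2.94·ey = (6.0536,1.8089)
θ=253°: B = A + 3.00·(cos253°, sin253°) = (-0.8771, -2.8689)
θ=253°: |BD| = 7.4515
θ=253°: circle(B,7.00) ∩ circle(D,7.00): a=3.7258, h=5.9261
θ=253°:   candidates: C₊=(0.2798,4.0348) cross=44.159; C₋=(4.8430,-6.9037) cross=-44.159
θ=253°:   branch + wants cross > 0 → take C=(0.2798,4.0348) (cross=44.159)
θ=253°: ex = (C−B)/|BC| = (0.1653,0.9862); ey = (-0.9862,0.1653)
θ=253°: P = B + 2.69·ex + -2.94·ey = (2.4671,-0.7018)
θ=274°: B = A + 3.00·(cos274°, sin274°) = (0.2093, -2.9927)
θ=274°: |BD| = 6.5183
θ=274°: circle(B,7.00) ∩ circle(D,7.00): a=3.2592, h=6.1950
θ=274°:   candidates: C₊=(0.2604,4.0071) cross=40.381; C₋=(5.9489,-6.9998) cross=-40.381
θ=274°:   branch + wants cross > 0 → take C=(0.2604,4.0071) (cross=40.381)
θ=274°: ex = (C−B)/|BC| = (0.0073,1.0000); ey = (-1.0000,0.0073)
θ=274°: P = B + 2.69·ex + -2.94·ey = (3.1688,-0.3242)
θ=325°: B = A + 3.00·(cos325°, sin325°) = (2.4575, -1.7207)
θ=325°: |BD| = 3.9383
θ=325°: circle(B,7.00) ∩ circle(D,7.00): a=1.9692, h=6.7173
θ=325°:   candidates: C₊=(1.2938,5.1819) cross=26.455; C₋=(7.1636,-6.9026) cross=-26.455
θ=325°:   branch + wants cross > 0 → take C=(1.2938,5.1819) (cross=26.455)
θ=325°: ex = (C−B)/|BC| = (-0.1662,0.9861); ey = (-0.9861,-0.1662)
θ=325°: P = B + 2.69·ex + -2.94·ey = (4.9094,1.4206)

θ=46°: 6.05 1.81
θ=253°: 2.47 -0.70
θ=274°: 3.17 -0.32
θ=325°: 4.91 1.42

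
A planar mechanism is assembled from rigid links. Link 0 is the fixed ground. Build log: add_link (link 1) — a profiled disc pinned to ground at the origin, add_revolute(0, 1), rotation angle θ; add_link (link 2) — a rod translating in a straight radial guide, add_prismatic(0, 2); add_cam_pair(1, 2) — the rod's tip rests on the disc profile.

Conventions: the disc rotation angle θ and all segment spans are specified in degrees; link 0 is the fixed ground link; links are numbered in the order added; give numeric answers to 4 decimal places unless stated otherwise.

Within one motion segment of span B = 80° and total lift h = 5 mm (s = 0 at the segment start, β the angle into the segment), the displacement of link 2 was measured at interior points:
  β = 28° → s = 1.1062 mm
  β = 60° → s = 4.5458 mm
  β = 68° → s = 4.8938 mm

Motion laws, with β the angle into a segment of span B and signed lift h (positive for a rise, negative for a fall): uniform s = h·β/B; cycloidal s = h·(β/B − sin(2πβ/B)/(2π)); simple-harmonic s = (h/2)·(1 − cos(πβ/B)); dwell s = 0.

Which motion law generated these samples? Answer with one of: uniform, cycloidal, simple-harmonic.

candidates at β/B = r: uniform s = h·r (linear in β); cycloidal s = h·(r − sin(2πr)/(2π)); simple-harmonic s = (h/2)(1 − cos(πr))
β=28°: printed 1.1062 | uniform 1.7500, cycloidal 1.1062, simple-harmonic 1.3650
β=60°: printed 4.5458 | uniform 3.7500, cycloidal 4.5458, simple-harmonic 4.2678
β=68°: printed 4.8938 | uniform 4.2500, cycloidal 4.8938, simple-harmonic 4.7275
only one law matches every sample → cycloidal

cycloidal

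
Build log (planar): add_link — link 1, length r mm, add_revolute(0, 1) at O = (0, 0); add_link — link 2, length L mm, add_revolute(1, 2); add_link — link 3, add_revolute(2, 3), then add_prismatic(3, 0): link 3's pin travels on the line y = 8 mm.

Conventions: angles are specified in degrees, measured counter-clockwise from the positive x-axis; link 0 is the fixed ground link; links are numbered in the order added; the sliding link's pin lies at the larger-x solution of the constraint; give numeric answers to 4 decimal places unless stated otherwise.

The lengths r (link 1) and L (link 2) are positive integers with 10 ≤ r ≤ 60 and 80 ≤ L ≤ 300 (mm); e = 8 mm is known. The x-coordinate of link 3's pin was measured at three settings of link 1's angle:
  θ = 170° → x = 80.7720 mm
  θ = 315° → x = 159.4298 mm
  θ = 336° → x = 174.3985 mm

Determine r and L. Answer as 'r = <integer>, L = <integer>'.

constraint per measurement: (x − r cos θ)² + (r sin θ − e)² = L²
subtracting the θ₁ and θ₂ equations cancels the r² and L² terms:
r = (x₁² − x₂²) / (2[(x₁cos θ₁ + e sin θ₁) − (x₂cos θ₂ + e sin θ₂)]) = 51.0000 → r = 51
L² = (x₁ − r cos θ₁)² + (r sin θ₁ − e)² = 17160.9980 → L = 131.0000 → L = 131
check at θ₃=336°: x = 174.3985 (printed 174.3985) ✓

r = 51, L = 131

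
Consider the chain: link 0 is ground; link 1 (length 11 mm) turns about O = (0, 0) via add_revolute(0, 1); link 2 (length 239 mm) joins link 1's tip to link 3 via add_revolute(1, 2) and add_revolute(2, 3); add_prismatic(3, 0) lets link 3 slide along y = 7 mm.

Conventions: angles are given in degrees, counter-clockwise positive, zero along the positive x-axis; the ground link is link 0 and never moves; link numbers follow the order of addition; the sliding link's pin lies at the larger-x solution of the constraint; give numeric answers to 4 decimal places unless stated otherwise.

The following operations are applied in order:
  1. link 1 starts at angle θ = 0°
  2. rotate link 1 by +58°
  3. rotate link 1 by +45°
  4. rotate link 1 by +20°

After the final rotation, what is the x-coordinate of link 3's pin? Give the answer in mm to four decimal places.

geometry: r = 11 mm, L = 239 mm, e = 7 mm; θ starts at 0°
rotate link 1 by +58°: θ ← 0° +58° = 58°
rotate link 1 by +45°: θ ← 58° +45° = 103°
rotate link 1 by +20°: θ ← 103° +20° = 123°
crank pin P = (r cos θ, r sin θ) = (-5.991029, 9.225376)
h = r sin θ − e = 9.225376 − 7 = 2.225376
x = r cos θ + √(L² − h²) = -5.991029 + 238.989639 = 232.998610

232.9986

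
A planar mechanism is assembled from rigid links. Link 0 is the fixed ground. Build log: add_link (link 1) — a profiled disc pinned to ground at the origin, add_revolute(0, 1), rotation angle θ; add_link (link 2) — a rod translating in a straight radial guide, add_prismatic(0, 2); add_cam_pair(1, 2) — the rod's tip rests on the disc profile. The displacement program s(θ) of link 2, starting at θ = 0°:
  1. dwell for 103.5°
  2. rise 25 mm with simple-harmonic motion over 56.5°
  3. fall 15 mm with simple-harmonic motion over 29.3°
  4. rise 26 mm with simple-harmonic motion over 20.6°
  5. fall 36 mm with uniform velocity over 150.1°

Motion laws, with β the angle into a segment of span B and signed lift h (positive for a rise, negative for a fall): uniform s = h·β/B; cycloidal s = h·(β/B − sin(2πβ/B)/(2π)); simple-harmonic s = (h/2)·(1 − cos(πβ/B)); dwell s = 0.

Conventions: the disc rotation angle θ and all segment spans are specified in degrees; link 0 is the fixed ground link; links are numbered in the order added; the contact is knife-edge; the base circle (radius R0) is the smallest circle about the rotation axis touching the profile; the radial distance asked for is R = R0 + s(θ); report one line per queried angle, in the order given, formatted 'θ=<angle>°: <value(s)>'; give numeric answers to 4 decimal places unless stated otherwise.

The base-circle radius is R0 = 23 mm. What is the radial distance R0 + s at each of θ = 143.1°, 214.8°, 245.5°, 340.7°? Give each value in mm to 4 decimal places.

seg 1 [0°–103.5°] dwell: s stays 0.0000
seg 2 [103.5°–160°] simple-harmonic, h=25: θ=143.1° here. β=39.6, B=56.5. 25/2·(1 − cos(π·0.7009)) = 19.8754 → s = 19.8754
seg 2 [103.5°–160°] simple-harmonic, h=25: full span → s += 25 → s = 25.0000
seg 3 [160°–189.3°] simple-harmonic, h=-15: full span → s += -15 → s = 10.0000
seg 4 [189.3°–209.9°] simple-harmonic, h=26: full span → s += 26 → s = 36.0000
seg 5 [209.9°–360°] uniform, h=-36: θ=214.8° here. β=4.9, B=150.1. -36·4.9/150.1 = -1.1752 → s = 34.8248
seg 5 [209.9°–360°] uniform, h=-36: θ=245.5° here. β=35.6, B=150.1. -36·35.6/150.1 = -8.5383 → s = 27.4617
seg 5 [209.9°–360°] uniform, h=-36: θ=340.7° here. β=130.8, B=150.1. -36·130.8/150.1 = -31.3711 → s = 4.6289
θ=143.1°: R = R0 + s = 23 + 19.8754 = 42.8754
θ=214.8°: R = R0 + s = 23 + 34.8248 = 57.8248
θ=245.5°: R = R0 + s = 23 + 27.4617 = 50.4617
θ=340.7°: R = R0 + s = 23 + 4.6289 = 27.6289

θ=143.1°: 42.8754
θ=214.8°: 57.8248
θ=245.5°: 50.4617
θ=340.7°: 27.6289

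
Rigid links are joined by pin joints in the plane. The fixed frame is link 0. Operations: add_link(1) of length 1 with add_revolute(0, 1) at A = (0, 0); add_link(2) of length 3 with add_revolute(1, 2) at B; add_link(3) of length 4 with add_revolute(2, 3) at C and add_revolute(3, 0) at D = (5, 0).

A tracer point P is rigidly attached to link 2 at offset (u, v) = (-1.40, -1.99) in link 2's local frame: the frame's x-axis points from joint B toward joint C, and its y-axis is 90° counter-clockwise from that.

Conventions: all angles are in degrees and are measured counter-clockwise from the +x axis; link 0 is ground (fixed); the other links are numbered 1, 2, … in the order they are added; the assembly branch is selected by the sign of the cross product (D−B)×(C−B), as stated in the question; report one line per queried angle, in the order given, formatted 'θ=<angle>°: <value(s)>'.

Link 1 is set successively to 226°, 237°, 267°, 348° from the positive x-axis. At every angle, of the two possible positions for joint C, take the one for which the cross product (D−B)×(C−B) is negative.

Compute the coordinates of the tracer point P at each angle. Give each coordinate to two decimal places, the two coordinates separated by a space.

A=(0,0), D=(5.00,0)
θ=226°: B = A + 1.00·(cos226°, sin226°) = (-0.6947, -0.7193)
θ=226°: |BD| = 5.7399
θ=226°: circle(B,3.00) ∩ circle(D,4.00): a=2.2602, h=1.9727
θ=226°:   candidates: C₊=(1.3005,1.5211) cross=11.323; C₋=(1.7949,-2.3932) cross=-11.323
θ=226°:   branch - wants cross < 0 → take C=(1.7949,-2.3932) (cross=-11.323)
θ=226°: ex = (C−B)/|BC| = (0.8299,-0.5580); ey = (0.5580,0.8299)
θ=226°: P = B + -1.40·ex + -1.99·ey = (-2.9668,-1.5896)
θ=237°: B = A + 1.00·(cos237°, sin237°) = (-0.5446, -0.8387)
θ=237°: |BD| = 5.6077
θ=237°: circle(B,3.00) ∩ circle(D,4.00): a=2.1797, h=2.0613
θ=237°:   candidates: C₊=(1.3023,1.5254) cross=11.559; C₋=(1.9188,-2.5508) cross=-11.559
θ=237°:   branch - wants cross < 0 → take C=(1.9188,-2.5508) (cross=-11.559)
θ=237°: ex = (C−B)/|BC| = (0.8212,-0.5707); ey = (0.5707,0.8212)
θ=237°: P = B + -1.40·ex + -1.99·ey = (-2.8300,-1.6738)
θ=267°: B = A + 1.00·(cos267°, sin267°) = (-0.0523, -0.9986)
θ=267°: |BD| = 5.1501
θ=267°: circle(B,3.00) ∩ circle(D,4.00): a=1.8954, h=2.3254
θ=267°:   candidates: C₊=(1.3562,1.6501) cross=11.976; C₋=(2.2580,-2.9123) cross=-11.976
θ=267°:   branch - wants cross < 0 → take C=(2.2580,-2.9123) (cross=-11.976)
θ=267°: ex = (C−B)/|BC| = (0.7701,-0.6379); ey = (0.6379,0.7701)
θ=267°: P = B + -1.40·ex + -1.99·ey = (-2.3999,-1.6381)
θ=348°: B = A + 1.00·(cos348°, sin348°) = (0.9781, -0.2079)
θ=348°: |BD| = 4.0272
θ=348°: circle(B,3.00) ∩ circle(D,4.00): a=1.1445, h=2.7731
θ=348°:   candidates: C₊=(1.9780,2.6206) cross=11.168; C₋=(2.2643,-2.9182) cross=-11.168
θ=348°:   branch - wants cross < 0 → take C=(2.2643,-2.9182) (cross=-11.168)
θ=348°: ex = (C−B)/|BC| = (0.4287,-0.9034); ey = (0.9034,0.4287)
θ=348°: P = B + -1.40·ex + -1.99·ey = (-1.4199,0.2037)

θ=226°: -2.97 -1.59
θ=237°: -2.83 -1.67
θ=267°: -2.40 -1.64
θ=348°: -1.42 0.20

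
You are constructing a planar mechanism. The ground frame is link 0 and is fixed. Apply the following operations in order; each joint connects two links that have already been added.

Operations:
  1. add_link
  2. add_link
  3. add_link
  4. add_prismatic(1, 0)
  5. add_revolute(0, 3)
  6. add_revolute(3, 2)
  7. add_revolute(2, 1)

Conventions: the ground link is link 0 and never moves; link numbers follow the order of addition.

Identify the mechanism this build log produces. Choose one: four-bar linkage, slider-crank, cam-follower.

links: 4 (incl. ground); joints: 3 revolute, 1 prismatic, 0 higher (cam) pair, forming one closed loop
4 links, 3 revolutes + 1 prismatic in one loop → slider-crank

slider-crank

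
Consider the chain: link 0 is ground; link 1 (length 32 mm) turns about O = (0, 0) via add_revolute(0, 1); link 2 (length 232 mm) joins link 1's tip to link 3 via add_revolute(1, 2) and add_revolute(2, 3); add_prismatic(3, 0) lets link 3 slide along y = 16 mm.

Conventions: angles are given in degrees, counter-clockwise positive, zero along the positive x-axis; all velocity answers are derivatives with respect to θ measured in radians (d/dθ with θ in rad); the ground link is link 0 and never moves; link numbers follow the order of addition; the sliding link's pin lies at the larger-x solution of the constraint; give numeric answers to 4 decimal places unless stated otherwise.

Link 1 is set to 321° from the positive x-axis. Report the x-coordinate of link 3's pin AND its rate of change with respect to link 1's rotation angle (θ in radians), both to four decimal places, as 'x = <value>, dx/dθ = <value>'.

geometry: r = 32 mm, L = 232 mm, e = 16 mm
crank pin P = (r cos θ, r sin θ) = (24.868671, -20.138253)
h = r sin θ − e = -20.138253 − 16 = -36.138253
x = r cos θ + √(L² − h²) = 24.868671 + 229.168119 = 254.036790
dx/dθ = −r sin θ − h·r cos θ/√(L² − h²) (θ in radians; h = -36.138253) = 24.059873

x = 254.0368, dx/dθ = 24.0599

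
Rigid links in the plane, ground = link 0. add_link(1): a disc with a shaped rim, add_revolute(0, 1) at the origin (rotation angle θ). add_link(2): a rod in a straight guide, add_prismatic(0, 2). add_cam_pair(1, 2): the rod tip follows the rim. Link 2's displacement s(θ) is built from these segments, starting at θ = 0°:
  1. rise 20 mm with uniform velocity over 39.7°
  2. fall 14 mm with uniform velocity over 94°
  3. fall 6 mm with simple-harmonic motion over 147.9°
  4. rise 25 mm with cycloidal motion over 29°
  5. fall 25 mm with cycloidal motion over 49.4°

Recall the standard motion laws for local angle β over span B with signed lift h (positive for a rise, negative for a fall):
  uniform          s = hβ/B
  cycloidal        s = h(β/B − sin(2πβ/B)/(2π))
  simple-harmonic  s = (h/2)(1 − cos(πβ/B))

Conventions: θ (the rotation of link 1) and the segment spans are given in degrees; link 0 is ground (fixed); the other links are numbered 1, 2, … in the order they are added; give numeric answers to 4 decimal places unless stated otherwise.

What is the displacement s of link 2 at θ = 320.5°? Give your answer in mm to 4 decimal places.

segment 1 (0° to 39.7°, uniform, h = 20) is passed completely: s = 0.0000 + (20) = 20.0000
segment 2 (39.7° to 133.7°, uniform, h = -14) is passed completely: s = 20.0000 + (-14) = 6.0000
segment 3 (133.7° to 281.6°, simple-harmonic, h = -6) is passed completely: s = 6.0000 + (-6) = 0.0000
segment 4 (281.6° to 310.6°, cycloidal, h = 25) is passed completely: s = 0.0000 + (25) = 25.0000
θ = 320.5° falls in segment 5 (310.6° to 360°, cycloidal, h = -25): β = 320.5 − 310.6 = 9.9°, B = 49.4°; Δs = -25·(0.2004 − sin(2π·0.2004)/(2π)) = -1.2229; s = 25.0000 − 1.2229 = 23.7771

23.7771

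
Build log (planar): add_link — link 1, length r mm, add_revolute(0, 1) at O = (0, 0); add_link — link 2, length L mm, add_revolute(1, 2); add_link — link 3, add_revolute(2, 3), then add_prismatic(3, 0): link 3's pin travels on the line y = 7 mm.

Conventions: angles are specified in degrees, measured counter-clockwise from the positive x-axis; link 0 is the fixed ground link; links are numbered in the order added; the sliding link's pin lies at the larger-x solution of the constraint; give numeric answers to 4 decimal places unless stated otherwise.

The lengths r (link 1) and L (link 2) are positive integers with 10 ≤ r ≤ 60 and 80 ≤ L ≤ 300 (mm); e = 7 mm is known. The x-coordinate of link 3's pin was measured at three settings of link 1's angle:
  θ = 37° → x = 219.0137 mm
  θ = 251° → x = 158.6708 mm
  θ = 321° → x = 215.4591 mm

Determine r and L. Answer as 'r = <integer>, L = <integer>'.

constraint per measurement: (x − r cos θ)² + (r sin θ − e)² = L²
subtracting the θ₁ and θ₂ equations cancels the r² and L² terms:
r = (x₁² − x₂²) / (2[(x₁cos θ₁ + e sin θ₁) − (x₂cos θ₂ + e sin θ₂)]) = 48.0000 → r = 48
L² = (x₁ − r cos θ₁)² + (r sin θ₁ − e)² = 33124.0178 → L = 182.0000 → L = 182
check at θ₃=321°: x = 215.4591 (printed 215.4591) ✓

r = 48, L = 182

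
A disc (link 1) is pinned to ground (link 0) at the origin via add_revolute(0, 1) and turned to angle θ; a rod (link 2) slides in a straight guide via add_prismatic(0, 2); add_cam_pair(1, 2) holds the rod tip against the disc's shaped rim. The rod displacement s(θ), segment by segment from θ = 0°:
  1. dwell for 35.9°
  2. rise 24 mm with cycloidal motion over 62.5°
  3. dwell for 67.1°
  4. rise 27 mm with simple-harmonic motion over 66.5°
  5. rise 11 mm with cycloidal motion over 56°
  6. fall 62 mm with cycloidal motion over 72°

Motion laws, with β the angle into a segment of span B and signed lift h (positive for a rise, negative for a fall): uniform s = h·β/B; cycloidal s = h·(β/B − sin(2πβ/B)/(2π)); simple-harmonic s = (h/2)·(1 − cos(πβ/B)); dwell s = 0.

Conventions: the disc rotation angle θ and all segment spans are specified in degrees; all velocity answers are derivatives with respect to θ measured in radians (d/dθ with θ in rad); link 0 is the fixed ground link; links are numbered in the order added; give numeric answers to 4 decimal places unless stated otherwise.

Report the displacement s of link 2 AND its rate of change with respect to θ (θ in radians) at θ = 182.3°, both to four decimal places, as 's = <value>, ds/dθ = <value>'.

segment 1 (0° to 35.9°, dwell): s unchanged at 0.0000
segment 2 (35.9° to 98.4°, cycloidal, h = 24) is passed completely: s = 0.0000 + (24) = 24.0000
segment 3 (98.4° to 165.5°, dwell): s unchanged at 24.0000
θ = 182.3° falls in segment 4 (165.5° to 232°, simple-harmonic, h = 27): β = 182.3 − 165.5 = 16.8°, B = 66.5°; Δs = 27/2·(1 − cos(π·0.2526)) = 4.0333; s = 24.0000 + 4.0333 = 28.0333
velocity in seg [165.5°–232°] (simple-harmonic), θ in radians: β = 16.8° = 0.2932 rad, B = 66.5° = 1.1606 rad; ds/dθ = (πh/(2B)) sin(πβ/B) = (π·27/(2·1.1606)) sin(π·0.2526) = 26.051370 mm/rad

s = 28.0333, ds/dθ = 26.0514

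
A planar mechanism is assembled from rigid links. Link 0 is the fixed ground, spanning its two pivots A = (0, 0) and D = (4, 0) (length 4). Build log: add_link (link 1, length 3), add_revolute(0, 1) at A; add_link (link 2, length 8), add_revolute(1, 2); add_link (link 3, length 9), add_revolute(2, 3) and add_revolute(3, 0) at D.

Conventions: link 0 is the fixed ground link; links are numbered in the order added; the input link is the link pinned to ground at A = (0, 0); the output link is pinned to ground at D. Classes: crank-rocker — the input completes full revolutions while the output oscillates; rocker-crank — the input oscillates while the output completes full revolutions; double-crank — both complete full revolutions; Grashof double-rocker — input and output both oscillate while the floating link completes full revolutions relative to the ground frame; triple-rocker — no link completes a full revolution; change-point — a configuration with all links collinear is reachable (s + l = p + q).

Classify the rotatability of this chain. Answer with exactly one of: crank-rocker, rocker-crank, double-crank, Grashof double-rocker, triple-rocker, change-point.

lengths: ground=4, input=3, coupler=8, output=9
sorted: s=3 (shortest), l=9 (longest), p+q=12
s + l = 12 vs p + q = 12
s + l = p + q → change-point (collinear configuration reachable)

change-point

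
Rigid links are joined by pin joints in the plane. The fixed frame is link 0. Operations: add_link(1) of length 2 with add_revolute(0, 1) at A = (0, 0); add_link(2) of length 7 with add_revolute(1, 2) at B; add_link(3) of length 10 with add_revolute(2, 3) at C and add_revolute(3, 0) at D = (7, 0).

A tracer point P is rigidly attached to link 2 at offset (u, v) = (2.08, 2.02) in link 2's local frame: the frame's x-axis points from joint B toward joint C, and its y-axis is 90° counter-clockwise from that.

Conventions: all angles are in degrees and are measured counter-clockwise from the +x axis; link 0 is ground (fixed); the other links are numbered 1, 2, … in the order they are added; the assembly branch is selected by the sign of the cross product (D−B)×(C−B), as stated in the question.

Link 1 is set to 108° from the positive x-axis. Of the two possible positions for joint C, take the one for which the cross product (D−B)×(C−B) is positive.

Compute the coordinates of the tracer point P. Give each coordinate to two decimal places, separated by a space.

A=(0,0), D=(7.00,0)
B = A + 2.00·(cos108°, sin108°) = (-0.6180, 1.9021)
|BD| = 7.8519
circle(B,7.00) ∩ circle(D,10.00): a=0.6783, h=6.9671
  candidates: C₊=(1.7279,8.4973) cross=54.705; C₋=(-1.6477,-5.0217) cross=-54.705
  branch + wants cross > 0 → take C=(1.7279,8.4973) (cross=54.705)
ex = (C−B)/|BC| = (0.3351,0.9422); ey = (-0.9422,0.3351)
P = B + 2.08·ex + 2.02·ey = (-1.8242,4.5388)

-1.82 4.54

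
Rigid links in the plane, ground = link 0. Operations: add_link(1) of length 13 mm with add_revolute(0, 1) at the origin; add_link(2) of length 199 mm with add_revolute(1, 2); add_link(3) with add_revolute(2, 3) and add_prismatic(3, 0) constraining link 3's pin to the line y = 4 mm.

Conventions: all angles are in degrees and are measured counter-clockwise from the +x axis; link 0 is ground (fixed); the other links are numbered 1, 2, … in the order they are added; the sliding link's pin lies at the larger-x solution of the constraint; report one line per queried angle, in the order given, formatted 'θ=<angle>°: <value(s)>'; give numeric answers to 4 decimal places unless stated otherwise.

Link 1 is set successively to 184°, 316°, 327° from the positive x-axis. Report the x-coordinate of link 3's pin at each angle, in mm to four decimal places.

geometry: r = 13 mm, L = 199 mm, e = 4 mm
θ=184°: crank pin P = (r cos θ, r sin θ) = (-12.968333, -0.906834)
θ=184°: h = r sin θ − e = -0.906834 − 4 = -4.906834
θ=184°: x = r cos θ + √(L² − h²) = -12.968333 + 198.939496 = 185.971163
θ=316°: crank pin P = (r cos θ, r sin θ) = (9.351417, -9.030559)
θ=316°: h = r sin θ − e = -9.030559 − 4 = -13.030559
θ=316°: x = r cos θ + √(L² − h²) = 9.351417 + 198.572920 = 207.924337
θ=327°: crank pin P = (r cos θ, r sin θ) = (10.902717, -7.080307)
θ=327°: h = r sin θ − e = -7.080307 − 4 = -11.080307
θ=327°: x = r cos θ + √(L² − h²) = 10.902717 + 198.691285 = 209.594003

θ=184°: 185.9712
θ=316°: 207.9243
θ=327°: 209.5940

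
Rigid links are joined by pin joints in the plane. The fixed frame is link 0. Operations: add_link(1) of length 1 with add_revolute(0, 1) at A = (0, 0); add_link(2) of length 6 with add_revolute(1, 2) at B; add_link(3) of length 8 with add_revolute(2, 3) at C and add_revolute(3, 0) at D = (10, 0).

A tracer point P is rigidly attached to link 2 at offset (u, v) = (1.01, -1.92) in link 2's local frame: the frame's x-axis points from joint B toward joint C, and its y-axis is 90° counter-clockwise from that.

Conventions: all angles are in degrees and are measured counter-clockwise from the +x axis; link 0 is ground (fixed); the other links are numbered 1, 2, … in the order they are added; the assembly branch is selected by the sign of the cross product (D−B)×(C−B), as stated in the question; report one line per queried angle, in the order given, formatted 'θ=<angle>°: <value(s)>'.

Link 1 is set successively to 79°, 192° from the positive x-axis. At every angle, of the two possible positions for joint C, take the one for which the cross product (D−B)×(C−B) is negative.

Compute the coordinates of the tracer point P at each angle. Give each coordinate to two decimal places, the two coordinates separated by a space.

A=(0,0), D=(10.00,0)
θ=79°: B = A + 1.00·(cos79°, sin79°) = (0.1908, 0.9816)
θ=79°: |BD| = 9.8582
θ=79°: circle(B,6.00) ∩ circle(D,8.00): a=3.5090, h=4.8670
θ=79°:   candidates: C₊=(4.1669,5.4750) cross=47.979; C₋=(3.1977,-4.2105) cross=-47.979
θ=79°:   branch - wants cross < 0 → take C=(3.1977,-4.2105) (cross=-47.979)
θ=79°: ex = (C−B)/|BC| = (0.5011,-0.8654); ey = (0.8654,0.5011)
θ=79°: P = B + 1.01·ex + -1.92·ey = (-0.9645,-0.8546)
θ=192°: B = A + 1.00·(cos192°, sin192°) = (-0.9781, -0.2079)
θ=192°: |BD| = 10.9801
θ=192°: circle(B,6.00) ∩ circle(D,8.00): a=4.2150, h=4.2701
θ=192°:   candidates: C₊=(3.1553,4.1412) cross=46.886; C₋=(3.3170,-4.3974) cross=-46.886
θ=192°:   branch - wants cross < 0 → take C=(3.3170,-4.3974) (cross=-46.886)
θ=192°: ex = (C−B)/|BC| = (0.7159,-0.6982); ey = (0.6982,0.7159)
θ=192°: P = B + 1.01·ex + -1.92·ey = (-1.5958,-2.2876)

θ=79°: -0.96 -0.85
θ=192°: -1.60 -2.29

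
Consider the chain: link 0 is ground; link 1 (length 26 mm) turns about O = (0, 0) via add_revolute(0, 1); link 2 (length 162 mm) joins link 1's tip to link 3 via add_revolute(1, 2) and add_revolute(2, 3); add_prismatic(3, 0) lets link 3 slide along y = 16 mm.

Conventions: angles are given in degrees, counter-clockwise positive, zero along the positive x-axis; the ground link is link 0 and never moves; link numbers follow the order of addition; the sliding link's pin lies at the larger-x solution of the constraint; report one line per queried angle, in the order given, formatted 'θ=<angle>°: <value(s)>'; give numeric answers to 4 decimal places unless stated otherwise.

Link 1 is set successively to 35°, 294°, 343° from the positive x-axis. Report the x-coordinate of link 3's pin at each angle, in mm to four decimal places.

geometry: r = 26 mm, L = 162 mm, e = 16 mm
θ=35°: crank pin P = (r cos θ, r sin θ) = (21.297953, 14.912987)
θ=35°: h = r sin θ − e = 14.912987 − 16 = -1.087013
θ=35°: x = r cos θ + √(L² − h²) = 21.297953 + 161.996353 = 183.294306
θ=294°: crank pin P = (r cos θ, r sin θ) = (10.575153, -23.752182)
θ=294°: h = r sin θ − e = -23.752182 − 16 = -39.752182
θ=294°: x = r cos θ + √(L² − h²) = 10.575153 + 157.047012 = 167.622165
θ=343°: crank pin P = (r cos θ, r sin θ) = (24.863924, -7.601664)
θ=343°: h = r sin θ − e = -7.601664 − 16 = -23.601664
θ=343°: x = r cos θ + √(L² − h²) = 24.863924 + 160.271524 = 185.135448

θ=35°: 183.2943
θ=294°: 167.6222
θ=343°: 185.1354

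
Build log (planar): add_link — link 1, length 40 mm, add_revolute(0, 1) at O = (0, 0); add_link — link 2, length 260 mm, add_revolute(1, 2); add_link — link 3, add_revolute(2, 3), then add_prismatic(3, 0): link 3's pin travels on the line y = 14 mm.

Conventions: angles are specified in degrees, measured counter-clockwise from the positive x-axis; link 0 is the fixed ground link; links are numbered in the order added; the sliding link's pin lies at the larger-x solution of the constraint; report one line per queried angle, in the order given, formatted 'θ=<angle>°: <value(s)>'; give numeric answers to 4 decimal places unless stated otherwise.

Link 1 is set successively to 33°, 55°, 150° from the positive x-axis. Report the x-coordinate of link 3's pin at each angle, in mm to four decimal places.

geometry: r = 40 mm, L = 260 mm, e = 14 mm
θ=33°: crank pin P = (r cos θ, r sin θ) = (33.546823, 21.785561)
θ=33°: h = r sin θ − e = 21.785561 − 14 = 7.785561
θ=33°: x = r cos θ + √(L² − h²) = 33.546823 + 259.883407 = 293.430229
θ=55°: crank pin P = (r cos θ, r sin θ) = (22.943057, 32.766082)
θ=55°: h = r sin θ − e = 32.766082 − 14 = 18.766082
θ=55°: x = r cos θ + √(L² − h²) = 22.943057 + 259.321874 = 282.264931
θ=150°: crank pin P = (r cos θ, r sin θ) = (-34.641016, 20.000000)
θ=150°: h = r sin θ − e = 20.000000 − 14 = 6.000000
θ=150°: x = r cos θ + √(L² − h²) = -34.641016 + 259.930760 = 225.289744

θ=33°: 293.4302
θ=55°: 282.2649
θ=150°: 225.2897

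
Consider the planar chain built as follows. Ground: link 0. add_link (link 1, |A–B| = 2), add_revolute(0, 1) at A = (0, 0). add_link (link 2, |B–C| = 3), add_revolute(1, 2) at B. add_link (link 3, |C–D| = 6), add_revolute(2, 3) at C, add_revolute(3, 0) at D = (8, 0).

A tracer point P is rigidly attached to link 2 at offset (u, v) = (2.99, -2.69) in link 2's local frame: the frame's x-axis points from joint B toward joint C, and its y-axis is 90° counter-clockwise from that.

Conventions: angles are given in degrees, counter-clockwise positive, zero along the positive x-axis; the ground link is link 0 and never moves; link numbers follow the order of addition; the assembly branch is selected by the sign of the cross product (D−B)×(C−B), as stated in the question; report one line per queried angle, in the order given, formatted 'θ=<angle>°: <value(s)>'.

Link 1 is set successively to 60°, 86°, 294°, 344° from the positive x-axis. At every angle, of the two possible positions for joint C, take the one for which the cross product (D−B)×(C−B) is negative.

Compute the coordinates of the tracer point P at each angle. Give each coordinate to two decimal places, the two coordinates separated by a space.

A=(0,0), D=(8.00,0)
θ=60°: B = A + 2.00·(cos60°, sin60°) = (1.0000, 1.7321)
θ=60°: |BD| = 7.2111
θ=60°: circle(B,3.00) ∩ circle(D,6.00): a=1.7334, h=2.4485
θ=60°:   candidates: C₊=(3.2708,3.6925) cross=17.656; C₋=(2.0946,-1.0611) cross=-17.656
θ=60°:   branch - wants cross < 0 → take C=(2.0946,-1.0611) (cross=-17.656)
θ=60°: ex = (C−B)/|BC| = (0.3649,-0.9311); ey = (0.9311,0.3649)
θ=60°: P = B + 2.99·ex + -2.69·ey = (-0.4136,-2.0333)
θ=86°: B = A + 2.00·(cos86°, sin86°) = (0.1395, 1.9951)
θ=86°: |BD| = 8.1097
θ=86°: circle(B,3.00) ∩ circle(D,6.00): a=2.3902, h=1.8130
θ=86°:   candidates: C₊=(2.9023,3.1644) cross=14.703; C₋=(2.0102,-0.3502) cross=-14.703
θ=86°:   branch - wants cross < 0 → take C=(2.0102,-0.3502) (cross=-14.703)
θ=86°: ex = (C−B)/|BC| = (0.6236,-0.7818); ey = (0.7818,0.6236)
θ=86°: P = B + 2.99·ex + -2.69·ey = (-0.0990,-2.0198)
θ=294°: B = A + 2.00·(cos294°, sin294°) = (0.8135, -1.8271)
θ=294°: |BD| = 7.4151
θ=294°: circle(B,3.00) ∩ circle(D,6.00): a=1.8870, h=2.3322
θ=294°:   candidates: C₊=(2.0676,0.8982) cross=17.294; C₋=(3.2169,-3.6225) cross=-17.294
θ=294°:   branch - wants cross < 0 → take C=(3.2169,-3.6225) (cross=-17.294)
θ=294°: ex = (C−B)/|BC| = (0.8012,-0.5985); ey = (0.5985,0.8012)
θ=294°: P = B + 2.99·ex + -2.69·ey = (1.5991,-5.7716)
θ=344°: B = A + 2.00·(cos344°, sin344°) = (1.9225, -0.5513)
θ=344°: |BD| = 6.1024
θ=344°: circle(B,3.00) ∩ circle(D,6.00): a=0.8390, h=2.8803
θ=344°:   candidates: C₊=(2.4979,2.3930) cross=17.577; C₋=(3.0183,-3.3440) cross=-17.577
θ=344°:   branch - wants cross < 0 → take C=(3.0183,-3.3440) (cross=-17.577)
θ=344°: ex = (C−B)/|BC| = (0.3652,-0.9309); ey = (0.9309,0.3652)
θ=344°: P = B + 2.99·ex + -2.69·ey = (0.5105,-4.3172)

θ=60°: -0.41 -2.03
θ=86°: -0.10 -2.02
θ=294°: 1.60 -5.77
θ=344°: 0.51 -4.32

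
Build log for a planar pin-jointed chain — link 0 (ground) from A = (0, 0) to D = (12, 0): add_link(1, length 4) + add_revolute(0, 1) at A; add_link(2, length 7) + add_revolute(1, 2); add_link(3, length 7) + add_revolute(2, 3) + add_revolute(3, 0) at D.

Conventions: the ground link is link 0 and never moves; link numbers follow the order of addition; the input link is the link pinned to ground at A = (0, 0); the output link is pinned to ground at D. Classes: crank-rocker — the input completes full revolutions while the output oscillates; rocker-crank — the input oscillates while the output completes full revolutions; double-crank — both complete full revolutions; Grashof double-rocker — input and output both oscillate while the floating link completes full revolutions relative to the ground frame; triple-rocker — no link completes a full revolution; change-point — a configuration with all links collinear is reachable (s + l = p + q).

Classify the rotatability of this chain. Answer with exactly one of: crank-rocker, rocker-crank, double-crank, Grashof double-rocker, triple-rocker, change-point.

lengths: ground=12, input=4, coupler=7, output=7
sorted: s=4 (shortest), l=12 (longest), p+q=14
s + l = 16 vs p + q = 14
s + l > p + q → non-Grashof → no link fully rotates → triple-rocker

triple-rocker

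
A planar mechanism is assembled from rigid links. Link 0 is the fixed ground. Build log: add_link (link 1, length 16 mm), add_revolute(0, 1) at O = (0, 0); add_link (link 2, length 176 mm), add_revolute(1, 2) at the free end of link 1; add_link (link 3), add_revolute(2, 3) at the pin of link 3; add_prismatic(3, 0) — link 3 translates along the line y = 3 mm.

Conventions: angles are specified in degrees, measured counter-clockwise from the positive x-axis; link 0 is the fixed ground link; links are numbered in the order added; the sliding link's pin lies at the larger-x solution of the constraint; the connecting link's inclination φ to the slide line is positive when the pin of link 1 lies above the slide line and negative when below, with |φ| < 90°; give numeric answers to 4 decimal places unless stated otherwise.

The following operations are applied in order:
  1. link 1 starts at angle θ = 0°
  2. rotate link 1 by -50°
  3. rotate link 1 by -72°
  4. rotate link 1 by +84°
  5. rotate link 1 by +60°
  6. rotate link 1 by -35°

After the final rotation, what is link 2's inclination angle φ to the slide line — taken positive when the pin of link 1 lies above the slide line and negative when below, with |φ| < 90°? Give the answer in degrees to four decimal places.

geometry: r = 16 mm, L = 176 mm, e = 3 mm; θ starts at 0°
rotate link 1 by -50°: θ ← 0° -50° = -50°
rotate link 1 by -72°: θ ← -50° -72° = -122°
rotate link 1 by +84°: θ ← -122° +84° = -38°
rotate link 1 by +60°: θ ← -38° +60° = 22°
rotate link 1 by -35°: θ ← 22° -35° = -13°
h = r sin θ − e = -3.599217 − 3 = -6.599217
sin φ = h / L = -6.599217 / 176 = -0.03749555
φ = arcsin(-0.03749555) = -2.148841°

-2.1488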